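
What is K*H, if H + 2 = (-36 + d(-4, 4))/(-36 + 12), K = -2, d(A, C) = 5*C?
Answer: 8/3 ≈ 2.6667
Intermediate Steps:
H = -4/3 (H = -2 + (-36 + 5*4)/(-36 + 12) = -2 + (-36 + 20)/(-24) = -2 - 16*(-1/24) = -2 + ⅔ = -4/3 ≈ -1.3333)
K*H = -2*(-4/3) = 8/3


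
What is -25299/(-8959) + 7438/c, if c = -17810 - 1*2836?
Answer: 7349776/2983347 ≈ 2.4636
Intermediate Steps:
c = -20646 (c = -17810 - 2836 = -20646)
-25299/(-8959) + 7438/c = -25299/(-8959) + 7438/(-20646) = -25299*(-1/8959) + 7438*(-1/20646) = 25299/8959 - 3719/10323 = 7349776/2983347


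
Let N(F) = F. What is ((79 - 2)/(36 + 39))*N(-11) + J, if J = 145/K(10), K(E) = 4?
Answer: 7487/300 ≈ 24.957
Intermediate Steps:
J = 145/4 ≈ 36.250
((79 - 2)/(36 + 39))*N(-11) + J = ((79 - 2)/(36 + 39))*(-11) + 145/4 = (77/75)*(-11) + 145/4 = -847/75 + 145/4 = 7487/300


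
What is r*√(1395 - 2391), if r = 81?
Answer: 162*I*√249 ≈ 2556.3*I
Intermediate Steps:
r*√(1395 - 2391) = 81*√(1395 - 2391) = 81*√(-996) = 81*(2*I*√249) = 162*I*√249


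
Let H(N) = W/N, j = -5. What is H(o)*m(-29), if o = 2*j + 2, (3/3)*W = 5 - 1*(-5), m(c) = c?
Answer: 145/4 ≈ 36.250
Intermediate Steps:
W = 10 (W = 5 - 1*(-5) = 5 + 5 = 10)
o = -8 (o = 2*(-5) + 2 = -10 + 2 = -8)
H(N) = 10/N
H(o)*m(-29) = (10/(-8))*(-29) = (10*(-⅛))*(-29) = -5/4*(-29) = 145/4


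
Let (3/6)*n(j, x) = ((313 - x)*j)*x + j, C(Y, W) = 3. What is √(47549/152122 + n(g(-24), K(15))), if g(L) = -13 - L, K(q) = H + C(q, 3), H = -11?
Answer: I*√1306863411022038/152122 ≈ 237.64*I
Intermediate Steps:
K(q) = -8 (K(q) = -11 + 3 = -8)
n(j, x) = 2*j + 2*j*x*(313 - x) (n(j, x) = 2*(((313 - x)*j)*x + j) = 2*((j*(313 - x))*x + j) = 2*(j*x*(313 - x) + j) = 2*(j + j*x*(313 - x)) = 2*j + 2*j*x*(313 - x))
√(47549/152122 + n(g(-24), K(15))) = √(47549/152122 + 2*(-13 - 1*(-24))*(1 - 1*(-8)² + 313*(-8))) = √(47549*(1/152122) + 2*(-13 + 24)*(1 - 1*64 - 2504)) = √(47549/152122 + 2*11*(1 - 64 - 2504)) = √(47549/152122 + 2*11*(-2567)) = √(47549/152122 - 56474) = √(-8590890279/152122) = I*√1306863411022038/152122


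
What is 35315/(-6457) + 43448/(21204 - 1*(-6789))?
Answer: -708029059/180750801 ≈ -3.9172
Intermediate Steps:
35315/(-6457) + 43448/(21204 - 1*(-6789)) = 35315*(-1/6457) + 43448/(21204 + 6789) = -35315/6457 + 43448/27993 = -708029059/180750801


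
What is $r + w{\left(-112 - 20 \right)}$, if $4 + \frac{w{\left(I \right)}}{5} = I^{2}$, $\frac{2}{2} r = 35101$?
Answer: $122201$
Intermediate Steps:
$r = 35101$
$w{\left(I \right)} = -20 + 5 I^{2}$
$r + w{\left(-112 - 20 \right)} = 35101 - \left(20 - 5 \left(-112 - 20\right)^{2}\right) = 35101 - \left(20 - 5 \left(-132\right)^{2}\right) = 35101 + \left(-20 + 5 \cdot 17424\right) = 35101 + \left(-20 + 87120\right) = 35101 + 87100 = 122201$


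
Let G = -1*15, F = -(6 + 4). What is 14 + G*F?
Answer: 164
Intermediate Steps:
F = -10 (F = -1*10 = -10)
G = -15
14 + G*F = 14 - 15*(-10) = 14 + 150 = 164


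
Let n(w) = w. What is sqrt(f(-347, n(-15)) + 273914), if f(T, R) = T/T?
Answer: 3*sqrt(30435) ≈ 523.37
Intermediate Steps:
f(T, R) = 1
sqrt(f(-347, n(-15)) + 273914) = sqrt(1 + 273914) = sqrt(273915) = 3*sqrt(30435)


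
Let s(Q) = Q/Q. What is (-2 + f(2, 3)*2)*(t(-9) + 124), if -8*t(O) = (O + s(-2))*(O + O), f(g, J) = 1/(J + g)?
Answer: -848/5 ≈ -169.60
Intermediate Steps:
s(Q) = 1
t(O) = -O*(1 + O)/4 (t(O) = -(O + 1)*(O + O)/8 = -(1 + O)*2*O/8 = -O*(1 + O)/4)
(-2 + f(2, 3)*2)*(t(-9) + 124) = (-2 + 2/(3 + 2))*(-¼*(-9)*(1 - 9) + 124) = (-2 + 2/5)*(-¼*(-9)*(-8) + 124) = (-2 + (⅕)*2)*(-18 + 124) = (-2 + ⅖)*106 = -8/5*106 = -848/5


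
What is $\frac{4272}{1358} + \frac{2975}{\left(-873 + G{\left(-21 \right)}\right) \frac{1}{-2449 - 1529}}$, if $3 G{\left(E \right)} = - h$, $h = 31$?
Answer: $\frac{482252775}{35987} \approx 13401.0$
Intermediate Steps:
$G{\left(E \right)} = - \frac{31}{3}$ ($G{\left(E \right)} = \frac{\left(-1\right) 31}{3} = \frac{1}{3} \left(-31\right) = - \frac{31}{3}$)
$\frac{4272}{1358} + \frac{2975}{\left(-873 + G{\left(-21 \right)}\right) \frac{1}{-2449 - 1529}} = \frac{4272}{1358} + \frac{2975}{\left(-873 - \frac{31}{3}\right) \frac{1}{-2449 - 1529}} = 4272 \cdot \frac{1}{1358} + \frac{2975}{\left(- \frac{2650}{3}\right) \frac{1}{-3978}} = \frac{2136}{679} + \frac{2975}{\left(- \frac{2650}{3}\right) \left(- \frac{1}{3978}\right)} = \frac{2136}{679} + \frac{2975}{\frac{1325}{5967}} = \frac{2136}{679} + 2975 \cdot \frac{5967}{1325} = \frac{2136}{679} + \frac{710073}{53} = \frac{482252775}{35987}$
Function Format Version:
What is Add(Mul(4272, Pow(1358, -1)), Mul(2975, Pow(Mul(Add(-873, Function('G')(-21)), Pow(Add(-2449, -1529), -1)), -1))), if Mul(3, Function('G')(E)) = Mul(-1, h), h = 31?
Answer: Rational(482252775, 35987) ≈ 13401.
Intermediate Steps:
Function('G')(E) = Rational(-31, 3) (Function('G')(E) = Mul(Rational(1, 3), Mul(-1, 31)) = Mul(Rational(1, 3), -31) = Rational(-31, 3))
Add(Mul(4272, Pow(1358, -1)), Mul(2975, Pow(Mul(Add(-873, Function('G')(-21)), Pow(Add(-2449, -1529), -1)), -1))) = Add(Mul(4272, Pow(1358, -1)), Mul(2975, Pow(Mul(Add(-873, Rational(-31, 3)), Pow(Add(-2449, -1529), -1)), -1))) = Add(Mul(4272, Rational(1, 1358)), Mul(2975, Pow(Mul(Rational(-2650, 3), Pow(-3978, -1)), -1))) = Add(Rational(2136, 679), Mul(2975, Pow(Mul(Rational(-2650, 3), Rational(-1, 3978)), -1))) = Add(Rational(2136, 679), Mul(2975, Pow(Rational(1325, 5967), -1))) = Add(Rational(2136, 679), Mul(2975, Rational(5967, 1325))) = Add(Rational(2136, 679), Rational(710073, 53)) = Rational(482252775, 35987)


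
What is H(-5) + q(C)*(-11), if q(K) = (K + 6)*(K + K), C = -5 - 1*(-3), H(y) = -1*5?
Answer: 171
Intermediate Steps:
H(y) = -5
C = -2 (C = -5 + 3 = -2)
q(K) = 2*K*(6 + K) (q(K) = (6 + K)*(2*K) = 2*K*(6 + K))
H(-5) + q(C)*(-11) = -5 + (2*(-2)*(6 - 2))*(-11) = -5 + (2*(-2)*4)*(-11) = -5 - 16*(-11) = -5 + 176 = 171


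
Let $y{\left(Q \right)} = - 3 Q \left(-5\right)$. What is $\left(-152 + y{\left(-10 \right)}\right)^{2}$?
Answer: $91204$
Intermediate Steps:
$y{\left(Q \right)} = 15 Q$
$\left(-152 + y{\left(-10 \right)}\right)^{2} = \left(-152 + 15 \left(-10\right)\right)^{2} = \left(-152 - 150\right)^{2} = \left(-302\right)^{2} = 91204$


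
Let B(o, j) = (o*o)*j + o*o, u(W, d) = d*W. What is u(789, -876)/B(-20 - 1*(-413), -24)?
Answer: 76796/394703 ≈ 0.19457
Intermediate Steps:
u(W, d) = W*d
B(o, j) = o² + j*o² (B(o, j) = o²*j + o² = j*o² + o² = o² + j*o²)
u(789, -876)/B(-20 - 1*(-413), -24) = (789*(-876))/(((-20 - 1*(-413))²*(1 - 24))) = -691164*(-1/(23*(-20 + 413)²)) = -691164/(393²*(-23)) = -691164/(154449*(-23)) = -691164/(-3552327) = -691164*(-1/3552327) = 76796/394703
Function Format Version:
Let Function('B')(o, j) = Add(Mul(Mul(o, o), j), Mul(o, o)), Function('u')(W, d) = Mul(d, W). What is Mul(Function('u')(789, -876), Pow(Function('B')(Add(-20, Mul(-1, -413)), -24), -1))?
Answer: Rational(76796, 394703) ≈ 0.19457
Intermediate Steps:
Function('u')(W, d) = Mul(W, d)
Function('B')(o, j) = Add(Pow(o, 2), Mul(j, Pow(o, 2))) (Function('B')(o, j) = Add(Mul(Pow(o, 2), j), Pow(o, 2)) = Add(Mul(j, Pow(o, 2)), Pow(o, 2)) = Add(Pow(o, 2), Mul(j, Pow(o, 2))))
Mul(Function('u')(789, -876), Pow(Function('B')(Add(-20, Mul(-1, -413)), -24), -1)) = Mul(Mul(789, -876), Pow(Mul(Pow(Add(-20, Mul(-1, -413)), 2), Add(1, -24)), -1)) = Mul(-691164, Pow(Mul(Pow(Add(-20, 413), 2), -23), -1)) = Mul(-691164, Pow(Mul(Pow(393, 2), -23), -1)) = Mul(-691164, Pow(Mul(154449, -23), -1)) = Mul(-691164, Pow(-3552327, -1)) = Mul(-691164, Rational(-1, 3552327)) = Rational(76796, 394703)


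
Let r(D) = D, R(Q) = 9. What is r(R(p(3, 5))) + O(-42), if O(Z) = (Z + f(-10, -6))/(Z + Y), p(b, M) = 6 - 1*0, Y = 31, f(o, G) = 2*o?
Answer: 161/11 ≈ 14.636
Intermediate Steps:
p(b, M) = 6 (p(b, M) = 6 + 0 = 6)
O(Z) = (-20 + Z)/(31 + Z) (O(Z) = (Z + 2*(-10))/(Z + 31) = (Z - 20)/(31 + Z) = (-20 + Z)/(31 + Z))
r(R(p(3, 5))) + O(-42) = 9 + (-20 - 42)/(31 - 42) = 9 - 62/(-11) = 9 - 1/11*(-62) = 9 + 62/11 = 161/11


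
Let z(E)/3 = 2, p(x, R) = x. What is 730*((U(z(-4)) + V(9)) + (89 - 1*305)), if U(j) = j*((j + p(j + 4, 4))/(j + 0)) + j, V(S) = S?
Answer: -135050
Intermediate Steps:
z(E) = 6 (z(E) = 3*2 = 6)
U(j) = 4 + 3*j (U(j) = j*((j + (j + 4))/(j + 0)) + j = j*((j + (4 + j))/j) + j = j*((4 + 2*j)/j) + j = (4 + 2*j) + j = 4 + 3*j)
730*((U(z(-4)) + V(9)) + (89 - 1*305)) = 730*(((4 + 3*6) + 9) + (89 - 1*305)) = 730*(((4 + 18) + 9) + (89 - 305)) = 730*((22 + 9) - 216) = 730*(31 - 216) = 730*(-185) = -135050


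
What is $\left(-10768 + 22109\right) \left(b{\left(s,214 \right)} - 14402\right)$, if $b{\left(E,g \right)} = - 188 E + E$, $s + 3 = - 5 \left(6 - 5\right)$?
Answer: $-146366946$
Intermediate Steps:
$s = -8$ ($s = -3 - 5 \left(6 - 5\right) = -3 - 5 = -8$)
$b{\left(E,g \right)} = - 187 E$
$\left(-10768 + 22109\right) \left(b{\left(s,214 \right)} - 14402\right) = \left(-10768 + 22109\right) \left(\left(-187\right) \left(-8\right) - 14402\right) = 11341 \left(1496 - 14402\right) = 11341 \left(-12906\right) = -146366946$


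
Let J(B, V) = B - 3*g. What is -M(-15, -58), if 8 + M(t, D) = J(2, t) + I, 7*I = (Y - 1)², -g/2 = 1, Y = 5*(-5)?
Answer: -676/7 ≈ -96.571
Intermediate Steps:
Y = -25
g = -2 (g = -2*1 = -2)
J(B, V) = 6 + B (J(B, V) = B - 3*(-2) = B + 6 = 6 + B)
I = 676/7 (I = (-25 - 1)²/7 = (⅐)*(-26)² = (⅐)*676 = 676/7 ≈ 96.571)
M(t, D) = 676/7 (M(t, D) = -8 + ((6 + 2) + 676/7) = -8 + (8 + 676/7) = -8 + 732/7 = 676/7)
-M(-15, -58) = -1*676/7 = -676/7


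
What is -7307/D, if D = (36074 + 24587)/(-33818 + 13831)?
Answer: 146045009/60661 ≈ 2407.6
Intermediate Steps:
D = -60661/19987 (D = 60661/(-19987) = 60661*(-1/19987) = -60661/19987 ≈ -3.0350)
-7307/D = -7307/(-60661/19987) = -7307*(-19987/60661) = 146045009/60661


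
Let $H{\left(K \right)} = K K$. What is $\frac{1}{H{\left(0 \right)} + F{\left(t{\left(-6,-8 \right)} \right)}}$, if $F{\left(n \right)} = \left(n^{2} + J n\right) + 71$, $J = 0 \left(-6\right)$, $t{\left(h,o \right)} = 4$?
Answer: $\frac{1}{87} \approx 0.011494$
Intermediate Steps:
$H{\left(K \right)} = K^{2}$
$J = 0$
$F{\left(n \right)} = 71 + n^{2}$ ($F{\left(n \right)} = \left(n^{2} + 0 n\right) + 71 = \left(n^{2} + 0\right) + 71 = n^{2} + 71 = 71 + n^{2}$)
$\frac{1}{H{\left(0 \right)} + F{\left(t{\left(-6,-8 \right)} \right)}} = \frac{1}{0^{2} + \left(71 + 4^{2}\right)} = \frac{1}{0 + \left(71 + 16\right)} = \frac{1}{0 + 87} = \frac{1}{87}$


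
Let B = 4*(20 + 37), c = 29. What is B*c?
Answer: 6612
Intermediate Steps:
B = 228 (B = 4*57 = 228)
B*c = 228*29 = 6612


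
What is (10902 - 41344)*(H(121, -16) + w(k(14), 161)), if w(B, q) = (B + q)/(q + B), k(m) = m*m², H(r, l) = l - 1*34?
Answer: 1491658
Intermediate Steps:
H(r, l) = -34 + l (H(r, l) = l - 34 = -34 + l)
k(m) = m³
w(B, q) = 1 (w(B, q) = (B + q)/(B + q) = 1)
(10902 - 41344)*(H(121, -16) + w(k(14), 161)) = (10902 - 41344)*((-34 - 16) + 1) = -30442*(-50 + 1) = -30442*(-49) = 1491658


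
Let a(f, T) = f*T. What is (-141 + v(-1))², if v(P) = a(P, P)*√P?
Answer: (141 - I)² ≈ 19880.0 - 282.0*I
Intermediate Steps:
a(f, T) = T*f
v(P) = P^(5/2) (v(P) = (P*P)*√P = P²*√P = P^(5/2))
(-141 + v(-1))² = (-141 + (-1)^(5/2))² = (-141 + I)²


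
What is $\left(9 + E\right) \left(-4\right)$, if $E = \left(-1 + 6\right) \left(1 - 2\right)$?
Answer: $-16$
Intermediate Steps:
$E = -5$ ($E = 5 \left(-1\right) = -5$)
$\left(9 + E\right) \left(-4\right) = \left(9 - 5\right) \left(-4\right) = 4 \left(-4\right) = -16$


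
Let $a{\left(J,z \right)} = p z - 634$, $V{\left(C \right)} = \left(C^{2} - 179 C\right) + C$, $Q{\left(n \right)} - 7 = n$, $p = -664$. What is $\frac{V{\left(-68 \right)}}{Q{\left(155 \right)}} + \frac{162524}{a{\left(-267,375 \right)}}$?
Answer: $\frac{345795722}{3370059} \approx 102.61$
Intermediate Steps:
$Q{\left(n \right)} = 7 + n$
$V{\left(C \right)} = C^{2} - 178 C$
$a{\left(J,z \right)} = -634 - 664 z$ ($a{\left(J,z \right)} = - 664 z - 634 = -634 - 664 z$)
$\frac{V{\left(-68 \right)}}{Q{\left(155 \right)}} + \frac{162524}{a{\left(-267,375 \right)}} = \frac{\left(-68\right) \left(-178 - 68\right)}{7 + 155} + \frac{162524}{-634 - 249000} = \frac{\left(-68\right) \left(-246\right)}{162} + \frac{162524}{-634 - 249000} = 16728 \cdot \frac{1}{162} + \frac{162524}{-249634} = \frac{2788}{27} + 162524 \left(- \frac{1}{249634}\right) = \frac{2788}{27} - \frac{81262}{124817} = \frac{345795722}{3370059}$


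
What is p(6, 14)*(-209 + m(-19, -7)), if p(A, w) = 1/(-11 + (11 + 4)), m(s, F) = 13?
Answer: -49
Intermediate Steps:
p(A, w) = ¼ (p(A, w) = 1/(-11 + 15) = 1/4 = ¼)
p(6, 14)*(-209 + m(-19, -7)) = (-209 + 13)/4 = (¼)*(-196) = -49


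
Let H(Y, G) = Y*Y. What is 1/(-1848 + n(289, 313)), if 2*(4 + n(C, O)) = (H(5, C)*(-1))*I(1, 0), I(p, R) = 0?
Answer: -1/1852 ≈ -0.00053996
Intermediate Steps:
H(Y, G) = Y²
n(C, O) = -4 (n(C, O) = -4 + ((5²*(-1))*0)/2 = -4 + ((25*(-1))*0)/2 = -4 + (-25*0)/2 = -4 + (½)*0 = -4 + 0 = -4)
1/(-1848 + n(289, 313)) = 1/(-1848 - 4) = 1/(-1852) = -1/1852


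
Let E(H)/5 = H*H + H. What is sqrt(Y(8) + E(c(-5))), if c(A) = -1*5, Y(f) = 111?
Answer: sqrt(211) ≈ 14.526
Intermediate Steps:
c(A) = -5
E(H) = 5*H + 5*H**2 (E(H) = 5*(H*H + H) = 5*(H**2 + H) = 5*(H + H**2) = 5*H + 5*H**2)
sqrt(Y(8) + E(c(-5))) = sqrt(111 + 5*(-5)*(1 - 5)) = sqrt(111 + 5*(-5)*(-4)) = sqrt(111 + 100) = sqrt(211)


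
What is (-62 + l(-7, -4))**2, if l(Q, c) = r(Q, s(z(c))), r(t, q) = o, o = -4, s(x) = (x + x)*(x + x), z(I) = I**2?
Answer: 4356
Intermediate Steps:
s(x) = 4*x**2 (s(x) = (2*x)*(2*x) = 4*x**2)
r(t, q) = -4
l(Q, c) = -4
(-62 + l(-7, -4))**2 = (-62 - 4)**2 = (-66)**2 = 4356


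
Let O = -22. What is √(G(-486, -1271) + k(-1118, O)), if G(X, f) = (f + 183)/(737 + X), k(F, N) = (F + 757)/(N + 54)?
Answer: I*√62964354/2008 ≈ 3.9517*I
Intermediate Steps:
k(F, N) = (757 + F)/(54 + N)
G(X, f) = (183 + f)/(737 + X)
√(G(-486, -1271) + k(-1118, O)) = √((183 - 1271)/(737 - 486) + (757 - 1118)/(54 - 22)) = √(-1088/251 - 361/32) = √(-125427/8032) = I*√62964354/2008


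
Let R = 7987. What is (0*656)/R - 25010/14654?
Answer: -12505/7327 ≈ -1.7067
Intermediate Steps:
(0*656)/R - 25010/14654 = (0*656)/7987 - 25010/14654 = 0*(1/7987) - 25010*1/14654 = 0 - 12505/7327 = -12505/7327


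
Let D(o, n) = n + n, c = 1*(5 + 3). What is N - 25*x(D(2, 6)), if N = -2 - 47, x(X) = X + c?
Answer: -549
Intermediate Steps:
c = 8 (c = 1*8 = 8)
D(o, n) = 2*n
x(X) = 8 + X (x(X) = X + 8 = 8 + X)
N = -49
N - 25*x(D(2, 6)) = -49 - 25*(8 + 2*6) = -49 - 25*(8 + 12) = -49 - 25*20 = -49 - 500 = -549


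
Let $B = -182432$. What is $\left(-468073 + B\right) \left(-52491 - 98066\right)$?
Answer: $97938081285$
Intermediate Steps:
$\left(-468073 + B\right) \left(-52491 - 98066\right) = \left(-468073 - 182432\right) \left(-52491 - 98066\right) = \left(-650505\right) \left(-150557\right) = 97938081285$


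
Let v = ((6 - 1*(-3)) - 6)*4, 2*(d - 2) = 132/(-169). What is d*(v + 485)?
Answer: 135184/169 ≈ 799.91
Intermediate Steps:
d = 272/169 (d = 2 + (132/(-169))/2 = 2 + (132*(-1/169))/2 = 2 + (½)*(-132/169) = 2 - 66/169 = 272/169 ≈ 1.6095)
v = 12 (v = ((6 + 3) - 6)*4 = (9 - 6)*4 = 3*4 = 12)
d*(v + 485) = 272*(12 + 485)/169 = (272/169)*497 = 135184/169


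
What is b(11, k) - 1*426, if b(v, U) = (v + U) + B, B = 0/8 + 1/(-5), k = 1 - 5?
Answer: -2096/5 ≈ -419.20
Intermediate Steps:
k = -4
B = -⅕ (B = 0*(⅛) + 1*(-⅕) = 0 - ⅕ = -⅕ ≈ -0.20000)
b(v, U) = -⅕ + U + v (b(v, U) = (v + U) - ⅕ = (U + v) - ⅕ = -⅕ + U + v)
b(11, k) - 1*426 = (-⅕ - 4 + 11) - 1*426 = 34/5 - 426 = -2096/5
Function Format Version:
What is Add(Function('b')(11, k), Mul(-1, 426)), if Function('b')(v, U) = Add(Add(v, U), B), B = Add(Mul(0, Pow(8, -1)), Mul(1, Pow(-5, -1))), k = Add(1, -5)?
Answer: Rational(-2096, 5) ≈ -419.20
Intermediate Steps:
k = -4
B = Rational(-1, 5) (B = Add(Mul(0, Rational(1, 8)), Mul(1, Rational(-1, 5))) = Add(0, Rational(-1, 5)) = Rational(-1, 5) ≈ -0.20000)
Function('b')(v, U) = Add(Rational(-1, 5), U, v) (Function('b')(v, U) = Add(Add(v, U), Rational(-1, 5)) = Add(Add(U, v), Rational(-1, 5)) = Add(Rational(-1, 5), U, v))
Add(Function('b')(11, k), Mul(-1, 426)) = Add(Add(Rational(-1, 5), -4, 11), Mul(-1, 426)) = Add(Rational(34, 5), -426) = Rational(-2096, 5)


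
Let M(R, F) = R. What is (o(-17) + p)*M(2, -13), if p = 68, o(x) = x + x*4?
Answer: -34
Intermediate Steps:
o(x) = 5*x (o(x) = x + 4*x = 5*x)
(o(-17) + p)*M(2, -13) = (5*(-17) + 68)*2 = (-85 + 68)*2 = -17*2 = -34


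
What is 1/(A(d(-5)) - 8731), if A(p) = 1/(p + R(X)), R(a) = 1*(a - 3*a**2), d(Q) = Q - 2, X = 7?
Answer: -147/1283458 ≈ -0.00011453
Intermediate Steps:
d(Q) = -2 + Q
R(a) = a - 3*a**2
A(p) = 1/(-140 + p) (A(p) = 1/(p + 7*(1 - 3*7)) = 1/(p + 7*(1 - 21)) = 1/(p + 7*(-20)) = 1/(p - 140) = 1/(-140 + p))
1/(A(d(-5)) - 8731) = 1/(1/(-140 + (-2 - 5)) - 8731) = 1/(1/(-140 - 7) - 8731) = 1/(1/(-147) - 8731) = 1/(-1/147 - 8731) = 1/(-1283458/147) = -147/1283458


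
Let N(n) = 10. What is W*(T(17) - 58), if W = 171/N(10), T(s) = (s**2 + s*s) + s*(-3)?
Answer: 80199/10 ≈ 8019.9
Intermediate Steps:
T(s) = -3*s + 2*s**2 (T(s) = (s**2 + s**2) - 3*s = 2*s**2 - 3*s = -3*s + 2*s**2)
W = 171/10 ≈ 17.100
W*(T(17) - 58) = 171*(17*(-3 + 2*17) - 58)/10 = 171*(17*(-3 + 34) - 58)/10 = 171*(17*31 - 58)/10 = 171*(527 - 58)/10 = (171/10)*469 = 80199/10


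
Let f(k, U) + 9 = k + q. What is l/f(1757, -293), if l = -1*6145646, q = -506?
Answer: -133601/27 ≈ -4948.2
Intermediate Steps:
l = -6145646
f(k, U) = -515 + k (f(k, U) = -9 + (k - 506) = -9 + (-506 + k) = -515 + k)
l/f(1757, -293) = -6145646/(-515 + 1757) = -6145646/1242 = -6145646*1/1242 = -133601/27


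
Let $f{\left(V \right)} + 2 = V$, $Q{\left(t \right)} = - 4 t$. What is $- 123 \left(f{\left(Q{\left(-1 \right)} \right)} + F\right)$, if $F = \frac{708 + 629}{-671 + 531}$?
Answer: $\frac{18573}{20} \approx 928.65$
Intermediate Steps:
$f{\left(V \right)} = -2 + V$
$F = - \frac{191}{20}$ ($F = \frac{1337}{-140} = 1337 \left(- \frac{1}{140}\right) = - \frac{191}{20} \approx -9.55$)
$- 123 \left(f{\left(Q{\left(-1 \right)} \right)} + F\right) = - 123 \left(\left(-2 - -4\right) - \frac{191}{20}\right) = - 123 \left(\left(-2 + 4\right) - \frac{191}{20}\right) = - 123 \left(2 - \frac{191}{20}\right) = \left(-123\right) \left(- \frac{151}{20}\right) = \frac{18573}{20}$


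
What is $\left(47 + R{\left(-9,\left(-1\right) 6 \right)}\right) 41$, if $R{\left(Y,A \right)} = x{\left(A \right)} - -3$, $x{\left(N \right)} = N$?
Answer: $1804$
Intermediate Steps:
$R{\left(Y,A \right)} = 3 + A$ ($R{\left(Y,A \right)} = A - -3 = A + 3 = 3 + A$)
$\left(47 + R{\left(-9,\left(-1\right) 6 \right)}\right) 41 = \left(47 + \left(3 - 6\right)\right) 41 = \left(47 - 3\right) 41 = 44 \cdot 41 = 1804$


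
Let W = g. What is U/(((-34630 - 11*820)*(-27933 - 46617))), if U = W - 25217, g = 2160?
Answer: -23057/3254107500 ≈ -7.0855e-6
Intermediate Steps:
W = 2160
U = -23057 (U = 2160 - 25217 = -23057)
U/(((-34630 - 11*820)*(-27933 - 46617))) = -23057*1/((-34630 - 11*820)*(-27933 - 46617)) = -23057*(-1/(74550*(-34630 - 9020))) = -23057/((-43650*(-74550))) = -23057/3254107500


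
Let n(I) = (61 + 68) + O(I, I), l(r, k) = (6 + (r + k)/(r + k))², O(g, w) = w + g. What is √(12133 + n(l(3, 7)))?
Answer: 2*√3090 ≈ 111.18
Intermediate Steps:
O(g, w) = g + w
l(r, k) = 49 (l(r, k) = (6 + (k + r)/(k + r))² = (6 + 1)² = 7² = 49)
n(I) = 129 + 2*I (n(I) = (61 + 68) + (I + I) = 129 + 2*I)
√(12133 + n(l(3, 7))) = √(12133 + (129 + 2*49)) = √(12133 + (129 + 98)) = √(12133 + 227) = √12360 = 2*√3090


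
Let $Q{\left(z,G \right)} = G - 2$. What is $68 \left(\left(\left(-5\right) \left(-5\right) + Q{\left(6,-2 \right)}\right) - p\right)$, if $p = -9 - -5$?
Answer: $1700$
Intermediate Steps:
$Q{\left(z,G \right)} = -2 + G$
$p = -4$ ($p = -9 + 5 = -4$)
$68 \left(\left(\left(-5\right) \left(-5\right) + Q{\left(6,-2 \right)}\right) - p\right) = 68 \left(\left(\left(-5\right) \left(-5\right) - 4\right) - -4\right) = 68 \left(\left(25 - 4\right) + 4\right) = 68 \left(21 + 4\right) = 68 \cdot 25 = 1700$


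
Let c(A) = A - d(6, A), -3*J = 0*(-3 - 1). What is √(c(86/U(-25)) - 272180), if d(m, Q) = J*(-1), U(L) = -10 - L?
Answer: I*√61239210/15 ≈ 521.7*I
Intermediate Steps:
J = 0 (J = -0*(-3 - 1) = -0*(-4) = -⅓*0 = 0)
d(m, Q) = 0 (d(m, Q) = 0*(-1) = 0)
c(A) = A (c(A) = A - 1*0 = A + 0 = A)
√(c(86/U(-25)) - 272180) = √(86/(-10 - 1*(-25)) - 272180) = √(86/(-10 + 25) - 272180) = √(86/15 - 272180) = √(-4082614/15) = I*√61239210/15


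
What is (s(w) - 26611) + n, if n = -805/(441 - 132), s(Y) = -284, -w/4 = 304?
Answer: -8311360/309 ≈ -26898.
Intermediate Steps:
w = -1216 (w = -4*304 = -1216)
n = -805/309 ≈ -2.6052
(s(w) - 26611) + n = (-284 - 26611) - 805/309 = -26895 - 805/309 = -8311360/309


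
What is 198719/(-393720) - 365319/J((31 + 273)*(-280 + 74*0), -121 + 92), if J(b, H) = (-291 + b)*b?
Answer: -36121689782069/71560424261760 ≈ -0.50477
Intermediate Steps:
J(b, H) = b*(-291 + b)
198719/(-393720) - 365319/J((31 + 273)*(-280 + 74*0), -121 + 92) = 198719/(-393720) - 365319*1/((-291 + (31 + 273)*(-280 + 74*0))*(-280 + 74*0)*(31 + 273)) = 198719*(-1/393720) - 365319*1/(304*(-291 + 304*(-280 + 0))*(-280 + 0)) = -198719/393720 - 365319*(-1/(85120*(-291 + 304*(-280)))) = -198719/393720 - 365319*(-1/(85120*(-291 - 85120))) = -198719/393720 - 365319/((-85120*(-85411))) = -198719/393720 - 365319/7270184320 = -36121689782069/71560424261760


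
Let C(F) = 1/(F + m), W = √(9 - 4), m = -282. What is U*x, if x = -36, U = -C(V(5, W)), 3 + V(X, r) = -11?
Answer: -9/74 ≈ -0.12162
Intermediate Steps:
W = √5 ≈ 2.2361
V(X, r) = -14 (V(X, r) = -3 - 11 = -14)
C(F) = 1/(-282 + F) (C(F) = 1/(F - 282) = 1/(-282 + F))
U = 1/296 (U = -1/(-282 - 14) = -1/(-296) = -1*(-1/296) = 1/296 ≈ 0.0033784)
U*x = (1/296)*(-36) = -9/74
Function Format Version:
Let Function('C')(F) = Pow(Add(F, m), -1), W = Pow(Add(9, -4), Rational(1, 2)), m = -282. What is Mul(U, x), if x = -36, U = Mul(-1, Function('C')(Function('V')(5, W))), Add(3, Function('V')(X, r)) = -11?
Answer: Rational(-9, 74) ≈ -0.12162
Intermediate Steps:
W = Pow(5, Rational(1, 2)) ≈ 2.2361
Function('V')(X, r) = -14 (Function('V')(X, r) = Add(-3, -11) = -14)
Function('C')(F) = Pow(Add(-282, F), -1) (Function('C')(F) = Pow(Add(F, -282), -1) = Pow(Add(-282, F), -1))
U = Rational(1, 296) (U = Mul(-1, Pow(Add(-282, -14), -1)) = Mul(-1, Pow(-296, -1)) = Mul(-1, Rational(-1, 296)) = Rational(1, 296) ≈ 0.0033784)
Mul(U, x) = Mul(Rational(1, 296), -36) = Rational(-9, 74)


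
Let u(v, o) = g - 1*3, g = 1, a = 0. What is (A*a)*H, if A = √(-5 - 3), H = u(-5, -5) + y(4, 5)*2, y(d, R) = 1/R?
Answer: 0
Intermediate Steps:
u(v, o) = -2 (u(v, o) = 1 - 1*3 = 1 - 3 = -2)
H = -8/5 (H = -2 + 2/5 = -2 + (⅕)*2 = -2 + ⅖ = -8/5 ≈ -1.6000)
A = 2*I*√2 (A = √(-8) = 2*I*√2 ≈ 2.8284*I)
(A*a)*H = ((2*I*√2)*0)*(-8/5) = 0*(-8/5) = 0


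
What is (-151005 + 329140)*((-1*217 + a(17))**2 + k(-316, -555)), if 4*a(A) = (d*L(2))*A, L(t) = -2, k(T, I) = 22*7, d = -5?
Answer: 21806752295/4 ≈ 5.4517e+9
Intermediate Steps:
k(T, I) = 154
a(A) = 5*A/2 (a(A) = ((-5*(-2))*A)/4 = (10*A)/4 = 5*A/2)
(-151005 + 329140)*((-1*217 + a(17))**2 + k(-316, -555)) = (-151005 + 329140)*((-1*217 + (5/2)*17)**2 + 154) = 178135*((-217 + 85/2)**2 + 154) = 178135*((-349/2)**2 + 154) = 178135*(121801/4 + 154) = 178135*(122417/4) = 21806752295/4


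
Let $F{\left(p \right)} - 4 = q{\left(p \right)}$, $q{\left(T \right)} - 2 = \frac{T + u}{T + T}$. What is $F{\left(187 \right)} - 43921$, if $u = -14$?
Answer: $- \frac{16424037}{374} \approx -43915.0$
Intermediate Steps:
$q{\left(T \right)} = 2 + \frac{-14 + T}{2 T}$ ($q{\left(T \right)} = 2 + \frac{T - 14}{T + T} = 2 + \frac{-14 + T}{2 T}$)
$F{\left(p \right)} = \frac{13}{2} - \frac{7}{p}$ ($F{\left(p \right)} = 4 + \left(\frac{5}{2} - \frac{7}{p}\right) = \frac{13}{2} - \frac{7}{p}$)
$F{\left(187 \right)} - 43921 = \left(\frac{13}{2} - \frac{7}{187}\right) - 43921 = \frac{2417}{374} - 43921 = - \frac{16424037}{374}$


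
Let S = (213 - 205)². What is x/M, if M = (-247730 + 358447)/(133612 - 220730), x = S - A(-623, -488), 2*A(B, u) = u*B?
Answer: 13237405864/110717 ≈ 1.1956e+5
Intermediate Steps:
A(B, u) = B*u/2 (A(B, u) = (u*B)/2 = (B*u)/2 = B*u/2)
S = 64 (S = 8² = 64)
x = -151948 (x = 64 - (-623)*(-488)/2 = 64 - 1*152012 = 64 - 152012 = -151948)
M = -110717/87118 (M = 110717/(-87118) = 110717*(-1/87118) = -110717/87118 ≈ -1.2709)
x/M = -151948/(-110717/87118) = -151948*(-87118/110717) = 13237405864/110717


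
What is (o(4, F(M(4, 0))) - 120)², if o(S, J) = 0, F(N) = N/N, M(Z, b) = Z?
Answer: 14400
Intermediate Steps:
F(N) = 1
(o(4, F(M(4, 0))) - 120)² = (0 - 120)² = (-120)² = 14400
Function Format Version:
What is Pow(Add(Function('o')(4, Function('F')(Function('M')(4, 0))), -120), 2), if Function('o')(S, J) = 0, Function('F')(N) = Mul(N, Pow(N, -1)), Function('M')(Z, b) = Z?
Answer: 14400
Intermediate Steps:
Function('F')(N) = 1
Pow(Add(Function('o')(4, Function('F')(Function('M')(4, 0))), -120), 2) = Pow(Add(0, -120), 2) = Pow(-120, 2) = 14400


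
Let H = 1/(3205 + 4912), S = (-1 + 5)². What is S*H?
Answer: 16/8117 ≈ 0.0019712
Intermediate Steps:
S = 16 (S = 4² = 16)
H = 1/8117 ≈ 0.00012320
S*H = 16*(1/8117) = 16/8117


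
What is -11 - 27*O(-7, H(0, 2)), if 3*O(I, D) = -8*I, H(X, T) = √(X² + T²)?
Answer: -515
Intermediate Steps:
H(X, T) = √(T² + X²)
O(I, D) = -8*I/3 (O(I, D) = (-8*I)/3 = -8*I/3)
-11 - 27*O(-7, H(0, 2)) = -11 - (-72)*(-7) = -11 - 27*56/3 = -11 - 504 = -515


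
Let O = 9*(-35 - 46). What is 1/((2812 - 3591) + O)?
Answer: -1/1508 ≈ -0.00066313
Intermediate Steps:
O = -729 (O = 9*(-81) = -729)
1/((2812 - 3591) + O) = 1/((2812 - 3591) - 729) = 1/(-779 - 729) = 1/(-1508) = -1/1508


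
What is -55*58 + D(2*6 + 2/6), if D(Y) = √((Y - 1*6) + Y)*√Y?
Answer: -3190 + 2*√518/3 ≈ -3174.8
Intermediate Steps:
D(Y) = √Y*√(-6 + 2*Y) (D(Y) = √((Y - 6) + Y)*√Y = √((-6 + Y) + Y)*√Y = √(-6 + 2*Y)*√Y = √Y*√(-6 + 2*Y))
-55*58 + D(2*6 + 2/6) = -55*58 + √2*√(2*6 + 2/6)*√(-3 + (2*6 + 2/6)) = -3190 + √2*√(12 + 2*(⅙))*√(-3 + (12 + 2*(⅙))) = -3190 + √2*√(12 + ⅓)*√(-3 + (12 + ⅓)) = -3190 + √2*√(37/3)*√(-3 + 37/3) = -3190 + √2*(√111/3)*√(28/3) = -3190 + √2*(√111/3)*(2*√21/3) = -3190 + 2*√518/3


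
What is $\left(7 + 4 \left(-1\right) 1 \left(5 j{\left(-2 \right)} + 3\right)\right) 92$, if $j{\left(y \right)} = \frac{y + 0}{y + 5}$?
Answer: $\frac{2300}{3} \approx 766.67$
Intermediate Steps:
$j{\left(y \right)} = \frac{y}{5 + y}$
$\left(7 + 4 \left(-1\right) 1 \left(5 j{\left(-2 \right)} + 3\right)\right) 92 = \left(7 + 4 \left(-1\right) 1 \left(5 \left(- \frac{2}{5 - 2}\right) + 3\right)\right) 92 = \left(7 + \left(-4\right) 1 \left(5 \left(- \frac{2}{3}\right) + 3\right)\right) 92 = \left(7 - 4 \left(5 \left(\left(-2\right) \frac{1}{3}\right) + 3\right)\right) 92 = \left(7 - 4 \left(5 \left(- \frac{2}{3}\right) + 3\right)\right) 92 = \left(7 - 4 \left(- \frac{10}{3} + 3\right)\right) 92 = \left(7 - - \frac{4}{3}\right) 92 = \left(7 + \frac{4}{3}\right) 92 = \frac{25}{3} \cdot 92 = \frac{2300}{3}$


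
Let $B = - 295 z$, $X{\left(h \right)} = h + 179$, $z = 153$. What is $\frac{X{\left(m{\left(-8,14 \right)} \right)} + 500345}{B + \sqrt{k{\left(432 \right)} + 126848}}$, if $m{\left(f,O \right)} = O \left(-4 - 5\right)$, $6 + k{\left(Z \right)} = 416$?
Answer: $- \frac{22585463730}{2037040967} - \frac{500398 \sqrt{127258}}{2037040967} \approx -11.175$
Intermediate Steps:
$k{\left(Z \right)} = 410$ ($k{\left(Z \right)} = -6 + 416 = 410$)
$m{\left(f,O \right)} = - 9 O$ ($m{\left(f,O \right)} = O \left(-9\right) = - 9 O$)
$X{\left(h \right)} = 179 + h$
$B = -45135$ ($B = \left(-295\right) 153 = -45135$)
$\frac{X{\left(m{\left(-8,14 \right)} \right)} + 500345}{B + \sqrt{k{\left(432 \right)} + 126848}} = \frac{\left(179 - 126\right) + 500345}{-45135 + \sqrt{410 + 126848}} = \frac{\left(179 - 126\right) + 500345}{-45135 + \sqrt{127258}} = \frac{53 + 500345}{-45135 + \sqrt{127258}} = \frac{500398}{-45135 + \sqrt{127258}}$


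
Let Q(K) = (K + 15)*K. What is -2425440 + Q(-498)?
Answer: -2184906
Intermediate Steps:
Q(K) = K*(15 + K) (Q(K) = (15 + K)*K = K*(15 + K))
-2425440 + Q(-498) = -2425440 - 498*(15 - 498) = -2425440 - 498*(-483) = -2425440 + 240534 = -2184906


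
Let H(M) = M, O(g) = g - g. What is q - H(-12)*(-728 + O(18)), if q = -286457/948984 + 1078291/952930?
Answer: -3949674177669493/452157661560 ≈ -8735.2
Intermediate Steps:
O(g) = 0
q = 375153718667/452157661560 (q = -286457*1/948984 + 1078291*(1/952930) = -286457/948984 + 1078291/952930 = 375153718667/452157661560 ≈ 0.82970)
q - H(-12)*(-728 + O(18)) = 375153718667/452157661560 - (-12)*(-728 + 0) = 375153718667/452157661560 - (-12)*(-728) = 375153718667/452157661560 - 1*8736 = 375153718667/452157661560 - 8736 = -3949674177669493/452157661560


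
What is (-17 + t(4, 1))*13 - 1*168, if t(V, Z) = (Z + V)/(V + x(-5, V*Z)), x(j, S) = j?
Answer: -454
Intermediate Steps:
t(V, Z) = (V + Z)/(-5 + V) (t(V, Z) = (Z + V)/(V - 5) = (V + Z)/(-5 + V))
(-17 + t(4, 1))*13 - 1*168 = (-17 + (4 + 1)/(-5 + 4))*13 - 1*168 = (-17 + 5/(-1))*13 - 168 = (-17 - 1*5)*13 - 168 = (-17 - 5)*13 - 168 = -22*13 - 168 = -286 - 168 = -454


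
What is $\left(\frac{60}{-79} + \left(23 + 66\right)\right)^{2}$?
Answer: $\frac{48594841}{6241} \approx 7786.4$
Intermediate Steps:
$\left(\frac{60}{-79} + \left(23 + 66\right)\right)^{2} = \left(60 \left(- \frac{1}{79}\right) + 89\right)^{2} = \left(- \frac{60}{79} + 89\right)^{2} = \left(\frac{6971}{79}\right)^{2} = \frac{48594841}{6241}$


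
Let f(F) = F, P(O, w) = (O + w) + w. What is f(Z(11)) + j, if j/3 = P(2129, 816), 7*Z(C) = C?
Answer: 78992/7 ≈ 11285.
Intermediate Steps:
Z(C) = C/7
P(O, w) = O + 2*w
j = 11283 (j = 3*(2129 + 2*816) = 3*(2129 + 1632) = 3*3761 = 11283)
f(Z(11)) + j = (⅐)*11 + 11283 = 11/7 + 11283 = 78992/7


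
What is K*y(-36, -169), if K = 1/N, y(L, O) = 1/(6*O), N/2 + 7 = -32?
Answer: 1/79092 ≈ 1.2644e-5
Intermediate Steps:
N = -78 (N = -14 + 2*(-32) = -14 - 64 = -78)
y(L, O) = 1/(6*O)
K = -1/78 (K = 1/(-78) = -1/78 ≈ -0.012821)
K*y(-36, -169) = -1/(468*(-169)) = -(-1)/(468*169) = -1/78*(-1/1014) = 1/79092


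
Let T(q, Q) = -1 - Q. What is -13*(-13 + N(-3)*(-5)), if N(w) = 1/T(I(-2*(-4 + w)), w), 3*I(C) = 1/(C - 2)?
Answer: 403/2 ≈ 201.50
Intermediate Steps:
I(C) = 1/(3*(-2 + C)) (I(C) = 1/(3*(C - 2)) = 1/(3*(-2 + C)))
N(w) = 1/(-1 - w)
-13*(-13 + N(-3)*(-5)) = -13*(-13 - 1/(1 - 3)*(-5)) = -13*(-13 - 1/(-2)*(-5)) = -13*(-13 - 1*(-½)*(-5)) = -13*(-13 + (½)*(-5)) = -13*(-13 - 5/2) = -13*(-31/2) = 403/2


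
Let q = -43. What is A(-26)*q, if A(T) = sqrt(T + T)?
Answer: -86*I*sqrt(13) ≈ -310.08*I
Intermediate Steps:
A(T) = sqrt(2)*sqrt(T) (A(T) = sqrt(2*T) = sqrt(2)*sqrt(T))
A(-26)*q = (sqrt(2)*sqrt(-26))*(-43) = (sqrt(2)*(I*sqrt(26)))*(-43) = (2*I*sqrt(13))*(-43) = -86*I*sqrt(13)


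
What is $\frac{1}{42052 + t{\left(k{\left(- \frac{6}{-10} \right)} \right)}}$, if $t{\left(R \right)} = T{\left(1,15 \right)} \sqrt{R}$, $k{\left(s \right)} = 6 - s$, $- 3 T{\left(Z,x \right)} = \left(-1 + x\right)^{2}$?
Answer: $\frac{52565}{2210434568} + \frac{49 \sqrt{15}}{2210434568} \approx 2.3866 \cdot 10^{-5}$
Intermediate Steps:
$T{\left(Z,x \right)} = - \frac{\left(-1 + x\right)^{2}}{3}$
$t{\left(R \right)} = - \frac{196 \sqrt{R}}{3}$ ($t{\left(R \right)} = - \frac{\left(-1 + 15\right)^{2}}{3} \sqrt{R} = - \frac{14^{2}}{3} \sqrt{R} = \left(- \frac{1}{3}\right) 196 \sqrt{R} = - \frac{196 \sqrt{R}}{3}$)
$\frac{1}{42052 + t{\left(k{\left(- \frac{6}{-10} \right)} \right)}} = \frac{1}{42052 - \frac{196 \sqrt{6 - - \frac{6}{-10}}}{3}} = \frac{1}{42052 - \frac{196 \sqrt{6 - \left(-6\right) \left(- \frac{1}{10}\right)}}{3}} = \frac{1}{42052 - \frac{196 \sqrt{6 - \frac{3}{5}}}{3}} = \frac{1}{42052 - \frac{196 \sqrt{\frac{27}{5}}}{3}} = \frac{1}{42052 - \frac{196 \frac{3 \sqrt{15}}{5}}{3}} = \frac{1}{42052 - \frac{196 \sqrt{15}}{5}}$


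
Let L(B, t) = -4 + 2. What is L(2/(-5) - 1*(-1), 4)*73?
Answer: -146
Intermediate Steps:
L(B, t) = -2
L(2/(-5) - 1*(-1), 4)*73 = -2*73 = -146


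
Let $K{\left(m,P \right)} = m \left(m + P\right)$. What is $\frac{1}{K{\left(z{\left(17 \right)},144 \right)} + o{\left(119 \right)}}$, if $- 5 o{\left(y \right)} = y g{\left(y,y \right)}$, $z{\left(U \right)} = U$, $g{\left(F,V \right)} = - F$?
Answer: $\frac{5}{27846} \approx 0.00017956$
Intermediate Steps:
$K{\left(m,P \right)} = m \left(P + m\right)$
$o{\left(y \right)} = \frac{y^{2}}{5}$ ($o{\left(y \right)} = - \frac{y \left(- y\right)}{5} = - \frac{\left(-1\right) y^{2}}{5} = \frac{y^{2}}{5}$)
$\frac{1}{K{\left(z{\left(17 \right)},144 \right)} + o{\left(119 \right)}} = \frac{1}{17 \left(144 + 17\right) + \frac{119^{2}}{5}} = \frac{1}{17 \cdot 161 + \frac{1}{5} \cdot 14161} = \frac{1}{2737 + \frac{14161}{5}} = \frac{1}{\frac{27846}{5}} = \frac{5}{27846}$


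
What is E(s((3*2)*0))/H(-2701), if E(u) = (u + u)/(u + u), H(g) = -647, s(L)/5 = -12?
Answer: -1/647 ≈ -0.0015456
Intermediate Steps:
s(L) = -60 (s(L) = 5*(-12) = -60)
E(u) = 1 (E(u) = (2*u)/((2*u)) = (2*u)*(1/(2*u)) = 1)
E(s((3*2)*0))/H(-2701) = 1/(-647) = 1*(-1/647) = -1/647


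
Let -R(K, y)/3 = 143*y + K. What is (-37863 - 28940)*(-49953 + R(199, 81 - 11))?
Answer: 5382985740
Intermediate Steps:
R(K, y) = -429*y - 3*K (R(K, y) = -3*(143*y + K) = -3*(K + 143*y) = -429*y - 3*K)
(-37863 - 28940)*(-49953 + R(199, 81 - 11)) = (-37863 - 28940)*(-49953 + (-429*(81 - 11) - 3*199)) = -66803*(-49953 + (-429*70 - 597)) = -66803*(-49953 + (-30030 - 597)) = -66803*(-49953 - 30627) = -66803*(-80580) = 5382985740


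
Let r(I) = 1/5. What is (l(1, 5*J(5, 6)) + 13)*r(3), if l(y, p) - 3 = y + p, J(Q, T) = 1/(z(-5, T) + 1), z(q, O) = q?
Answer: 63/20 ≈ 3.1500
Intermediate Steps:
r(I) = ⅕
J(Q, T) = -¼ (J(Q, T) = 1/(-5 + 1) = 1/(-4) = -¼)
l(y, p) = 3 + p + y (l(y, p) = 3 + (y + p) = 3 + (p + y) = 3 + p + y)
(l(1, 5*J(5, 6)) + 13)*r(3) = ((3 + 5*(-¼) + 1) + 13)*(⅕) = ((3 - 5/4 + 1) + 13)*(⅕) = (11/4 + 13)*(⅕) = (63/4)*(⅕) = 63/20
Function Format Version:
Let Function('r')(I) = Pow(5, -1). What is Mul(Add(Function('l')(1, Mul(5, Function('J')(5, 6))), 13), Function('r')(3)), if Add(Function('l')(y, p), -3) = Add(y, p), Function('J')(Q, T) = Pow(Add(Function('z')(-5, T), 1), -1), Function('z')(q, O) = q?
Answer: Rational(63, 20) ≈ 3.1500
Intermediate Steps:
Function('r')(I) = Rational(1, 5)
Function('J')(Q, T) = Rational(-1, 4) (Function('J')(Q, T) = Pow(Add(-5, 1), -1) = Pow(-4, -1) = Rational(-1, 4))
Function('l')(y, p) = Add(3, p, y) (Function('l')(y, p) = Add(3, Add(y, p)) = Add(3, Add(p, y)) = Add(3, p, y))
Mul(Add(Function('l')(1, Mul(5, Function('J')(5, 6))), 13), Function('r')(3)) = Mul(Add(Add(3, Mul(5, Rational(-1, 4)), 1), 13), Rational(1, 5)) = Mul(Add(Add(3, Rational(-5, 4), 1), 13), Rational(1, 5)) = Mul(Add(Rational(11, 4), 13), Rational(1, 5)) = Mul(Rational(63, 4), Rational(1, 5)) = Rational(63, 20)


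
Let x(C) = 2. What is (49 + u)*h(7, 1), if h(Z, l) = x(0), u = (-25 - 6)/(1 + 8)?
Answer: 820/9 ≈ 91.111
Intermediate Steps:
u = -31/9 ≈ -3.4444
h(Z, l) = 2
(49 + u)*h(7, 1) = (49 - 31/9)*2 = (410/9)*2 = 820/9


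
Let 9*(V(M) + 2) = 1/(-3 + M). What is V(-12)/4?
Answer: -271/540 ≈ -0.50185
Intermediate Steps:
V(M) = -2 + 1/(9*(-3 + M))
V(-12)/4 = ((55 - 18*(-12))/(9*(-3 - 12)))/4 = ((⅑)*(55 + 216)/(-15))*(¼) = ((⅑)*(-1/15)*271)*(¼) = -271/135*¼ = -271/540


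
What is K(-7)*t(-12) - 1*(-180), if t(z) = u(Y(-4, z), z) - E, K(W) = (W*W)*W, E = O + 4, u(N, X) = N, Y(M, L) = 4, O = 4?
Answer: 1552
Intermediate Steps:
E = 8 (E = 4 + 4 = 8)
K(W) = W³ (K(W) = W²*W = W³)
t(z) = -4 (t(z) = 4 - 1*8 = 4 - 8 = -4)
K(-7)*t(-12) - 1*(-180) = (-7)³*(-4) - 1*(-180) = -343*(-4) + 180 = 1372 + 180 = 1552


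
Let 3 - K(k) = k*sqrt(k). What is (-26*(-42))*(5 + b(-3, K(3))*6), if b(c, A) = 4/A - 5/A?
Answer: 6552 + 1092*sqrt(3) ≈ 8443.4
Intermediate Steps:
K(k) = 3 - k**(3/2) (K(k) = 3 - k*sqrt(k) = 3 - k**(3/2))
b(c, A) = -1/A
(-26*(-42))*(5 + b(-3, K(3))*6) = (-26*(-42))*(5 - 1/(3 - 3**(3/2))*6) = 1092*(5 - 1/(3 - 3*sqrt(3))*6) = 1092*(5 - 6/(3 - 3*sqrt(3))) = 5460 - 6552/(3 - 3*sqrt(3))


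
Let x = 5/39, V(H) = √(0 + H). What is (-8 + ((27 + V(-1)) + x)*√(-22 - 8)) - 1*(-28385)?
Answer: 28377 + √30*(-39 + 1058*I)/39 ≈ 28372.0 + 148.59*I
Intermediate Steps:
V(H) = √H
x = 5/39 (x = 5*(1/39) = 5/39 ≈ 0.12821)
(-8 + ((27 + V(-1)) + x)*√(-22 - 8)) - 1*(-28385) = (-8 + ((27 + √(-1)) + 5/39)*√(-22 - 8)) - 1*(-28385) = (-8 + ((27 + I) + 5/39)*√(-30)) + 28385 = (-8 + (1058/39 + I)*(I*√30)) + 28385 = (-8 + I*√30*(1058/39 + I)) + 28385 = 28377 + I*√30*(1058/39 + I)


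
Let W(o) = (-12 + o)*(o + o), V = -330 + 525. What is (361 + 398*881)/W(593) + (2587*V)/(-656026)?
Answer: -4190900347/16144471847 ≈ -0.25959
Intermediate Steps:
V = 195
W(o) = 2*o*(-12 + o) (W(o) = (-12 + o)*(2*o) = 2*o*(-12 + o))
(361 + 398*881)/W(593) + (2587*V)/(-656026) = (361 + 398*881)/((2*593*(-12 + 593))) + (2587*195)/(-656026) = (361 + 350638)/((2*593*581)) + 504465*(-1/656026) = 350999/689066 - 504465/656026 = -4190900347/16144471847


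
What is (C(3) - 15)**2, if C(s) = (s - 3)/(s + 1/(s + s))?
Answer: 225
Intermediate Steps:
C(s) = (-3 + s)/(s + 1/(2*s))
(C(3) - 15)**2 = (2*3*(-3 + 3)/(1 + 2*3**2) - 15)**2 = (2*3*0/(1 + 2*9) - 15)**2 = (2*3*0/(1 + 18) - 15)**2 = (2*3*0/19 - 15)**2 = (2*3*(1/19)*0 - 15)**2 = (0 - 15)**2 = (-15)**2 = 225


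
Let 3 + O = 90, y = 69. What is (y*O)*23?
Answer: 138069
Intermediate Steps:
O = 87 (O = -3 + 90 = 87)
(y*O)*23 = (69*87)*23 = 6003*23 = 138069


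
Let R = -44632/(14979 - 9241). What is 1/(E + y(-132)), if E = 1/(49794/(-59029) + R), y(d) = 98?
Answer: 1460150150/142925360499 ≈ 0.010216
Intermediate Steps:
R = -22316/2869 (R = -44632/5738 = -44632*1/5738 = -22316/2869 ≈ -7.7783)
E = -169354201/1460150150 (E = 1/(49794/(-59029) - 22316/2869) = 1/(49794*(-1/59029) - 22316/2869) = 1/(-49794/59029 - 22316/2869) = 1/(-1460150150/169354201) = -169354201/1460150150 ≈ -0.11598)
1/(E + y(-132)) = 1/(-169354201/1460150150 + 98) = 1/(142925360499/1460150150) = 1460150150/142925360499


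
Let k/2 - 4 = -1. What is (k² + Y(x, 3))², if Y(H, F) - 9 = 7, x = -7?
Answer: 2704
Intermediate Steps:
k = 6 (k = 8 + 2*(-1) = 8 - 2 = 6)
Y(H, F) = 16 (Y(H, F) = 9 + 7 = 16)
(k² + Y(x, 3))² = (6² + 16)² = (36 + 16)² = 52² = 2704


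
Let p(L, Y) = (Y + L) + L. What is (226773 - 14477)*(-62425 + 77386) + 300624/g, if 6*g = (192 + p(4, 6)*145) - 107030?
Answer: 13870292636196/4367 ≈ 3.1762e+9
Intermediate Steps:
p(L, Y) = Y + 2*L (p(L, Y) = (L + Y) + L = Y + 2*L)
g = -17468 (g = ((192 + (6 + 2*4)*145) - 107030)/6 = ((192 + (6 + 8)*145) - 107030)/6 = ((192 + 14*145) - 107030)/6 = ((192 + 2030) - 107030)/6 = (2222 - 107030)/6 = (⅙)*(-104808) = -17468)
(226773 - 14477)*(-62425 + 77386) + 300624/g = (226773 - 14477)*(-62425 + 77386) + 300624/(-17468) = 212296*14961 + 300624*(-1/17468) = 3176160456 - 75156/4367 = 13870292636196/4367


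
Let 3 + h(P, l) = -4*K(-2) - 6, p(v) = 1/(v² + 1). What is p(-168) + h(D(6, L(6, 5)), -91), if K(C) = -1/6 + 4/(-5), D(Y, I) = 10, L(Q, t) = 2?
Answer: -434662/84675 ≈ -5.1333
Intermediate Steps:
K(C) = -29/30 (K(C) = -1*⅙ + 4*(-⅕) = -⅙ - ⅘ = -29/30)
p(v) = 1/(1 + v²)
h(P, l) = -77/15 (h(P, l) = -3 + (-4*(-29/30) - 6) = -3 + (58/15 - 6) = -3 - 32/15 = -77/15)
p(-168) + h(D(6, L(6, 5)), -91) = 1/(1 + (-168)²) - 77/15 = 1/(1 + 28224) - 77/15 = 1/28225 - 77/15 = -434662/84675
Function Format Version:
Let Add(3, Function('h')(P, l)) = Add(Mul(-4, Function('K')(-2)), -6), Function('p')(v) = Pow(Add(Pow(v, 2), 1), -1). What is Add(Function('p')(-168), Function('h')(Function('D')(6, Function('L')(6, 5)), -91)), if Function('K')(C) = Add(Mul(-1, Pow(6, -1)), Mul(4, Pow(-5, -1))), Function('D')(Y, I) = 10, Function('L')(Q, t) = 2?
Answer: Rational(-434662, 84675) ≈ -5.1333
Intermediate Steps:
Function('K')(C) = Rational(-29, 30) (Function('K')(C) = Add(Mul(-1, Rational(1, 6)), Mul(4, Rational(-1, 5))) = Add(Rational(-1, 6), Rational(-4, 5)) = Rational(-29, 30))
Function('p')(v) = Pow(Add(1, Pow(v, 2)), -1)
Function('h')(P, l) = Rational(-77, 15) (Function('h')(P, l) = Add(-3, Add(Mul(-4, Rational(-29, 30)), -6)) = Add(-3, Add(Rational(58, 15), -6)) = Add(-3, Rational(-32, 15)) = Rational(-77, 15))
Add(Function('p')(-168), Function('h')(Function('D')(6, Function('L')(6, 5)), -91)) = Add(Pow(Add(1, Pow(-168, 2)), -1), Rational(-77, 15)) = Add(Pow(Add(1, 28224), -1), Rational(-77, 15)) = Add(Pow(28225, -1), Rational(-77, 15)) = Add(Rational(1, 28225), Rational(-77, 15)) = Rational(-434662, 84675)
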